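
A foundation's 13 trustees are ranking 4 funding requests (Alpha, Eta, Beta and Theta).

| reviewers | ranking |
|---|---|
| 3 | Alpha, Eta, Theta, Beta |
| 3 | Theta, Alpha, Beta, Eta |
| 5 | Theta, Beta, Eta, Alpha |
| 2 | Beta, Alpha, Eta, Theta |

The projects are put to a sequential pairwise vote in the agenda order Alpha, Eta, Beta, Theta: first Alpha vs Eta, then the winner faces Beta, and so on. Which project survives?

Round 1: Alpha vs Eta — 8–5, Alpha advances.
Round 2: Alpha vs Beta — 6–7, Beta advances.
Round 3: Beta vs Theta — 2–11, Theta advances.
Theta survives the agenda.

Theta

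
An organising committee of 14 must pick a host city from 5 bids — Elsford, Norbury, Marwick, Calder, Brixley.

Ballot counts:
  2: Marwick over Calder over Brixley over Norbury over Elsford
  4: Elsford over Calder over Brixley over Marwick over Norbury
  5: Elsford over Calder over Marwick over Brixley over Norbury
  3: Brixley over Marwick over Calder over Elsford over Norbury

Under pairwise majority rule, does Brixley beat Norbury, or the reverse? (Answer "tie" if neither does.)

Brixley

Ballots ranking Brixley above Norbury: 2 + 4 + 5 + 3 = 14.
Ballots ranking Norbury above Brixley: 14 − 14 = 0.
Brixley wins the head-to-head 14–0.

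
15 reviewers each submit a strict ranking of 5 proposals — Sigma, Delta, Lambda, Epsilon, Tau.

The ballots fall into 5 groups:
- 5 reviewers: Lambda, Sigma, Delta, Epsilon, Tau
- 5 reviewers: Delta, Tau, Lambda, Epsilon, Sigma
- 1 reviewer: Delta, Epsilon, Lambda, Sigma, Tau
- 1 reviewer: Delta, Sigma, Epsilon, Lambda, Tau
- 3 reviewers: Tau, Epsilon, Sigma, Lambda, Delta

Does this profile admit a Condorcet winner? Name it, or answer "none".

Head-to-head results (15 reviewers):
Sigma vs Delta: Sigma wins 8–7.
Sigma–Lambda: Lambda 11–4.
Sigma vs Epsilon: Epsilon, 9–6.
Sigma vs Tau: Tau, 8–7.
Delta vs Lambda: Lambda wins 8–7.
Delta–Epsilon: Delta 12–3.
Delta–Tau: Delta 12–3.
Lambda vs Epsilon: Lambda wins 10–5.
Lambda–Tau: Tau 8–7.
Epsilon–Tau: Tau 8–7.
No project is unbeaten: Sigma loses to Lambda; Delta loses to Sigma; Lambda loses to Tau; Epsilon loses to Delta; Tau loses to Delta. In particular Sigma beats Delta beats Epsilon beats Sigma is a majority cycle — no Condorcet winner exists.

none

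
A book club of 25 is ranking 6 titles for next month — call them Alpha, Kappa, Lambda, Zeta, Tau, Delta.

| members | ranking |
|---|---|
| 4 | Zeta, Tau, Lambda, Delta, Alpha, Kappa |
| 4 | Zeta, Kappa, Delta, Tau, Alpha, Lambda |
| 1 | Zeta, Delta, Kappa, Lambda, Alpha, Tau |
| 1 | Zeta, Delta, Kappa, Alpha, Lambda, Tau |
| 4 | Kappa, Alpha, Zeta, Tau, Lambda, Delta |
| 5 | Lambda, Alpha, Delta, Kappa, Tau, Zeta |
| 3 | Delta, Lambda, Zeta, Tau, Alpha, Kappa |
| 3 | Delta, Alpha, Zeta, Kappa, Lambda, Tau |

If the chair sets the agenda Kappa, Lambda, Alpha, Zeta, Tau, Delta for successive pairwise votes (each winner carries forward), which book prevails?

Zeta

Round 1: Kappa vs Lambda — 13–12, Kappa advances.
Round 2: Kappa vs Alpha — 10–15, Alpha advances.
Round 3: Alpha vs Zeta — 12–13, Zeta advances.
Round 4: Zeta vs Tau — 20–5, Zeta advances.
Round 5: Zeta vs Delta — 14–11, Zeta advances.
The agenda winner is Zeta.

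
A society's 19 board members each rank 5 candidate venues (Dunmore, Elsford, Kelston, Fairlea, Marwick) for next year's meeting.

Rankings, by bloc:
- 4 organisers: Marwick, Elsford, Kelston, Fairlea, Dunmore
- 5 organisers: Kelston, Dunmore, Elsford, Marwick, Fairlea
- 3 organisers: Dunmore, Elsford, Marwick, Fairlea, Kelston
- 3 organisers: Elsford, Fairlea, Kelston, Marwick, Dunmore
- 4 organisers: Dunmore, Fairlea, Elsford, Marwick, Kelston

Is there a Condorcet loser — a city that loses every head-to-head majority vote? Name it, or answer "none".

none

Head-to-head results (19 organisers):
Dunmore vs Elsford: 5+3+4 = 12 for Dunmore, 7 for Elsford — Dunmore by 12–7.
Dunmore vs Kelston: Kelston, 12–7.
Dunmore vs Fairlea: 5+3+4 = 12 for Dunmore, 7 for Fairlea — Dunmore by 12–7.
Dunmore vs Marwick: Dunmore, 12–7.
Elsford vs Kelston: 4+3+3+4 = 14 for Elsford, 5 for Kelston — Elsford by 14–5.
Elsford vs Fairlea: Elsford is ranked higher on 4+5+3+3 = 15 ballots, Fairlea on 4. Elsford wins 15–4.
Elsford vs Marwick: Elsford wins 15–4.
Kelston–Fairlea: Fairlea 10–9.
Kelston vs Marwick: 5+3 = 8 for Kelston, 11 for Marwick — Marwick by 11–8.
Fairlea vs Marwick: Marwick wins 12–7.
No city is winless: Dunmore beats Elsford; Elsford beats Kelston; Kelston beats Dunmore; Fairlea beats Kelston; Marwick beats Kelston. There is no Condorcet loser.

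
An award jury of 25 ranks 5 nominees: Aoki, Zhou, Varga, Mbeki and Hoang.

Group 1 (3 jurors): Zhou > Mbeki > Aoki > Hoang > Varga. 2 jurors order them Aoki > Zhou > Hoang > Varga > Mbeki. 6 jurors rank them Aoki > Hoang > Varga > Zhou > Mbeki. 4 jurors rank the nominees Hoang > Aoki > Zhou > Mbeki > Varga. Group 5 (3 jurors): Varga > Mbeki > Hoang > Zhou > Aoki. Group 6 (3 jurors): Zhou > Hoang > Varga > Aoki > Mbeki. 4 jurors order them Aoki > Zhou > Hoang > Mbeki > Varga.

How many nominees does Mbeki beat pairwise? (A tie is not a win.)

Mbeki against each rival (25 jurors):
Mbeki vs Aoki: Mbeki preferred on 3+3 = 6 ballots; Aoki wins 19–6.
Mbeki vs Zhou: Zhou, 22–3.
Mbeki vs Varga: Mbeki is ranked higher on 3+4+4 = 11 ballots, Varga on 14. Varga wins 14–11.
Mbeki vs Hoang: 3+3 = 6 for Mbeki, 19 for Hoang — Hoang by 19–6.
Mbeki beats no one; loses to Aoki, Zhou, Varga, Hoang — 0 pairwise wins.

0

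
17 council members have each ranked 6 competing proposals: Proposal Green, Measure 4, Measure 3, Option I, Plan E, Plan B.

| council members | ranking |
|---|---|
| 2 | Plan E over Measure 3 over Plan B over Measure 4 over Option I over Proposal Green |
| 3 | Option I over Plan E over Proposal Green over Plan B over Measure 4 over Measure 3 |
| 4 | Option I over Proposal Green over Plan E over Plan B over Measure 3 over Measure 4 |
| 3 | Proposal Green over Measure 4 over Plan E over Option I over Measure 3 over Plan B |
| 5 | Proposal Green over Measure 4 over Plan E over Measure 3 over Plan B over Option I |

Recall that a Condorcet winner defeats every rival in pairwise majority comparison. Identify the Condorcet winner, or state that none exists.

none

Check each pair by majority over 17 ballots:
Proposal Green vs Measure 4: 3+4+3+5 = 15 for Proposal Green, 2 for Measure 4 — Proposal Green by 15–2.
Proposal Green vs Measure 3: Proposal Green wins 15–2.
Proposal Green vs Option I: Proposal Green is ranked higher on 3+5 = 8 ballots, Option I on 9. Option I wins 9–8.
Proposal Green vs Plan E: Proposal Green preferred on 4+3+5 = 12 ballots; Proposal Green wins 12–5.
Proposal Green vs Plan B: Proposal Green preferred on 3+4+3+5 = 15 ballots; Proposal Green wins 15–2.
Measure 4 vs Measure 3: Measure 4 preferred on 3+3+5 = 11 ballots; Measure 4 wins 11–6.
Measure 4 vs Option I: 2+3+5 = 10 for Measure 4, 7 for Option I — Measure 4 by 10–7.
Measure 4 vs Plan E: Plan E, 9–8.
Measure 4 vs Plan B: Plan B wins 9–8.
Measure 3 vs Option I: Option I wins 10–7.
Measure 3 vs Plan E: Plan E wins 17–0.
Measure 3 vs Plan B: 2+3+5 = 10 for Measure 3, 7 for Plan B — Measure 3 by 10–7.
Option I vs Plan E: Option I is ranked higher on 3+4 = 7 ballots, Plan E on 10. Plan E wins 10–7.
Option I–Plan B: Option I 10–7.
Plan E vs Plan B: Plan E is ranked higher on 2+3+4+3+5 = 17 ballots, Plan B on 0. Plan E wins 17–0.
No option is unbeaten: Proposal Green loses to Option I; Measure 4 loses to Proposal Green; Measure 3 loses to Proposal Green; Option I loses to Measure 4; Plan E loses to Proposal Green; Plan B loses to Proposal Green. In particular Proposal Green > Measure 4 > Option I > Proposal Green is a majority cycle — no Condorcet winner exists.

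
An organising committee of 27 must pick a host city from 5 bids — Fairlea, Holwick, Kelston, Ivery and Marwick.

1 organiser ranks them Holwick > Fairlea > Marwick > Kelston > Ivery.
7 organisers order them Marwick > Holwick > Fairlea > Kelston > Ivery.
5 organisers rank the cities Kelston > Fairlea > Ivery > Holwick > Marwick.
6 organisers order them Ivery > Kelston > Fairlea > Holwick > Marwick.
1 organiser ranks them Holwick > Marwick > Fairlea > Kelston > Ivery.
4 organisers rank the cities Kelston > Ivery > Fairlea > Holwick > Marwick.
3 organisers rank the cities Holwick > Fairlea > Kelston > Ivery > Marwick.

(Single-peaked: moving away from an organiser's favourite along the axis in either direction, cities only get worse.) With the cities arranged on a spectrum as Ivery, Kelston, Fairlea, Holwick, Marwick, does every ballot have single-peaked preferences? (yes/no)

Axis positions: Ivery=1, Kelston=2, Fairlea=3, Holwick=4, Marwick=5.
Ballot type 1 (peak Holwick at position 4): ranking walks positions 4-3-5-2-1, expanding outward from the peak — single-peaked.
Ballot type 2 (peak Marwick at position 5): ranking walks positions 5-4-3-2-1, expanding outward from the peak — single-peaked.
Ballot type 3 (peak Kelston at position 2): ranking walks positions 2-3-1-4-5, expanding outward from the peak — single-peaked.
Ballot type 4 (peak Ivery at position 1): ranking walks positions 1-2-3-4-5, expanding outward from the peak — single-peaked.
Ballot type 5 (peak Holwick at position 4): ranking walks positions 4-5-3-2-1, expanding outward from the peak — single-peaked.
Ballot type 6 (peak Kelston at position 2): ranking walks positions 2-1-3-4-5, expanding outward from the peak — single-peaked.
Ballot type 7 (peak Holwick at position 4): ranking walks positions 4-3-2-1-5, expanding outward from the peak — single-peaked.
Every ranking is single-peaked on this axis.

yes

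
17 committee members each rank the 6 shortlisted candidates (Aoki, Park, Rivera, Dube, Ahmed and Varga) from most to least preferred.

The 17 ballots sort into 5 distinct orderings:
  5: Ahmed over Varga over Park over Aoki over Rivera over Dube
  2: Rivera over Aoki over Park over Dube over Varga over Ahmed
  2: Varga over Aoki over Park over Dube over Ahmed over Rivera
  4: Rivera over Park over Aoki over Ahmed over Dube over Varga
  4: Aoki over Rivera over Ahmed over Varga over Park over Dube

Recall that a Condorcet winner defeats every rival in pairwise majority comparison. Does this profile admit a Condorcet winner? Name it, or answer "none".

none

Pairwise majorities:
Aoki vs Park: 2+2+4 = 8 for Aoki, 9 for Park — Park by 9–8.
Aoki vs Rivera: 5+2+4 = 11 for Aoki, 6 for Rivera — Aoki by 11–6.
Aoki vs Dube: 17 to 0, Aoki.
Aoki vs Ahmed: 2+2+4+4 = 12 for Aoki, 5 for Ahmed — Aoki by 12–5.
Aoki–Varga: Aoki 10–7.
Park vs Rivera: Rivera wins 10–7.
Park vs Dube: Park, 17–0.
Park–Ahmed: Ahmed 9–8.
Park–Varga: Varga 11–6.
Rivera vs Dube: Rivera, 15–2.
Rivera vs Ahmed: 2+4+4 = 10 for Rivera, 7 for Ahmed — Rivera by 10–7.
Rivera vs Varga: 2+4+4 = 10 for Rivera, 7 for Varga — Rivera by 10–7.
Dube–Ahmed: Ahmed 13–4.
Dube–Varga: Varga 11–6.
Ahmed vs Varga: Ahmed preferred on 5+4+4 = 13 ballots; Ahmed wins 13–4.
Each candidate drops at least one matchup (Aoki loses to Park; Park loses to Rivera; Rivera loses to Aoki; Dube loses to Aoki; Ahmed loses to Aoki; Varga loses to Aoki); the cycle Aoki > Rivera > Park > Aoki rules out a Condorcet winner.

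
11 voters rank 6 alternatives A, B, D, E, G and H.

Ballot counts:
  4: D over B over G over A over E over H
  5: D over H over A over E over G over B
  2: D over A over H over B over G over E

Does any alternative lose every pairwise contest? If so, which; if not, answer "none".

Pairwise majorities:
A vs B: A, 7–4.
A vs D: 0 for A, 11 for D — D by 11–0.
A vs E: A preferred on 4+5+2 = 11 ballots; A wins 11–0.
A vs G: A, 7–4.
A vs H: A wins 6–5.
B–D: D 11–0.
B vs E: B wins 6–5.
B vs G: B, 6–5.
B vs H: B is ranked higher on 4 ballots, H on 7. H wins 7–4.
D vs E: 4+5+2 = 11 for D, 0 for E — D by 11–0.
D–G: D 11–0.
D–H: D 11–0.
E–G: G 6–5.
E–H: H 7–4.
G vs H: G is ranked higher on 4 ballots, H on 7. H wins 7–4.
Only E has no wins; E is the Condorcet loser.

E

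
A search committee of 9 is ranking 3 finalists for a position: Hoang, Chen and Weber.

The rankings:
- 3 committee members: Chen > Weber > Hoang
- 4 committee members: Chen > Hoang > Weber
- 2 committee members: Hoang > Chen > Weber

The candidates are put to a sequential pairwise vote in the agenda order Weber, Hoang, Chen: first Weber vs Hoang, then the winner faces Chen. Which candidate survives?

Chen

Round 1: Weber vs Hoang — 3–6, Hoang advances.
Round 2: Hoang vs Chen — 2–7, Chen advances.
The agenda winner is Chen.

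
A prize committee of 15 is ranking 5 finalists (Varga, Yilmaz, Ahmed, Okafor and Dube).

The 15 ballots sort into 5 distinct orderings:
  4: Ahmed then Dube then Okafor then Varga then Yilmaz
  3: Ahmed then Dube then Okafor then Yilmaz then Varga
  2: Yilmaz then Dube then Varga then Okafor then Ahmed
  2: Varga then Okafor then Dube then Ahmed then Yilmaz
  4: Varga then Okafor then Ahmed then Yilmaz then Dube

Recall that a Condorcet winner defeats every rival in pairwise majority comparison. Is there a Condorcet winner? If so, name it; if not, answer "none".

Pairwise majorities:
Varga–Yilmaz: Varga 10–5.
Varga vs Ahmed: Varga wins 8–7.
Varga vs Okafor: Varga wins 8–7.
Varga–Dube: Dube 9–6.
Yilmaz vs Ahmed: Ahmed wins 13–2.
Yilmaz vs Okafor: Okafor wins 13–2.
Yilmaz–Dube: Dube 9–6.
Ahmed–Okafor: Okafor 8–7.
Ahmed vs Dube: Ahmed wins 11–4.
Okafor vs Dube: Dube wins 9–6.
No nominee is unbeaten: Varga loses to Dube; Yilmaz loses to Varga; Ahmed loses to Varga; Okafor loses to Varga; Dube loses to Ahmed. In particular Varga > Ahmed > Dube > Varga is a majority cycle — no Condorcet winner exists.

none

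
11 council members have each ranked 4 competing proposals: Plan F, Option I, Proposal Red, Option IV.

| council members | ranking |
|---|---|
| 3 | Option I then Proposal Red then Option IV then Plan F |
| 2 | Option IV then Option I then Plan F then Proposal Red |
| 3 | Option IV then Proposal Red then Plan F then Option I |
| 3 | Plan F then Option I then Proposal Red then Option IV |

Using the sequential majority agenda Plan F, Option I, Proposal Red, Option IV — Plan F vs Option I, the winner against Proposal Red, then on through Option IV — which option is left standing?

Proposal Red

Round 1: Plan F vs Option I — 6–5, Plan F advances.
Round 2: Plan F vs Proposal Red — 5–6, Proposal Red advances.
Round 3: Proposal Red vs Option IV — 6–5, Proposal Red advances.
The agenda winner is Proposal Red.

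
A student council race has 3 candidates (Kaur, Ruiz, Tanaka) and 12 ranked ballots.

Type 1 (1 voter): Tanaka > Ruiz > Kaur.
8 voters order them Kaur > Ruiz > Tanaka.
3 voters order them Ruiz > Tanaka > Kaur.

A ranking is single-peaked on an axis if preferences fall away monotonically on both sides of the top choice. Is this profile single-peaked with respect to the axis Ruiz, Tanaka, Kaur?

no

Axis positions: Ruiz=1, Tanaka=2, Kaur=3.
Type 1 (peak Tanaka at position 2): ranking walks positions 2-1-3, expanding outward from the peak — single-peaked.
Type 2: ranking walks positions 3-1-2; Ruiz is ranked above Tanaka even though Tanaka lies between Ruiz and the peak Kaur on the axis — preferences dip and rise again. Not single-peaked.
Type 3 (peak Ruiz at position 1): ranking walks positions 1-2-3, expanding outward from the peak — single-peaked.
Type 2 violates single-peakedness, so the profile is not single-peaked on this axis.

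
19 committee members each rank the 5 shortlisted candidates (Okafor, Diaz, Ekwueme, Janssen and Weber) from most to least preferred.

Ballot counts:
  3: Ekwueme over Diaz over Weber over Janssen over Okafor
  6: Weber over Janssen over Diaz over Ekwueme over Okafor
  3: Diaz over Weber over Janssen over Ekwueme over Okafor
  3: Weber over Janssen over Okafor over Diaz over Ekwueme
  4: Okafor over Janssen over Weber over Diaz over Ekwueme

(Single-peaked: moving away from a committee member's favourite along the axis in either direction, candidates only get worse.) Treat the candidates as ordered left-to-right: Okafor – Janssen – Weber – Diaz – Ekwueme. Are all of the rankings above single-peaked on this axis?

Axis positions: Okafor=1, Janssen=2, Weber=3, Diaz=4, Ekwueme=5.
Cluster 1 (peak Ekwueme at position 5): ranking walks positions 5-4-3-2-1, expanding outward from the peak — single-peaked.
Cluster 2 (peak Weber at position 3): ranking walks positions 3-2-4-5-1, expanding outward from the peak — single-peaked.
Cluster 3 (peak Diaz at position 4): ranking walks positions 4-3-2-5-1, expanding outward from the peak — single-peaked.
Cluster 4 (peak Weber at position 3): ranking walks positions 3-2-1-4-5, expanding outward from the peak — single-peaked.
Cluster 5 (peak Okafor at position 1): ranking walks positions 1-2-3-4-5, expanding outward from the peak — single-peaked.
Every ranking is single-peaked on this axis.

yes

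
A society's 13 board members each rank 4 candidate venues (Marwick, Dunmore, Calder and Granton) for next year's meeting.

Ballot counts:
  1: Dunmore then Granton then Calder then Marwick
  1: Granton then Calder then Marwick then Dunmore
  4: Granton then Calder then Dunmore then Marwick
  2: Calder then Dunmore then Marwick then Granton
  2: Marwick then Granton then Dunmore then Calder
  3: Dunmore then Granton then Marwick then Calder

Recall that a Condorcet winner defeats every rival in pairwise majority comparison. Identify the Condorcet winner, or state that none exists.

Granton

Check each pair by majority over 13 ballots:
Marwick vs Dunmore: Dunmore, 10–3.
Marwick vs Calder: Calder, 8–5.
Marwick–Granton: Granton 9–4.
Dunmore vs Calder: Calder wins 7–6.
Dunmore–Granton: Granton 7–6.
Calder vs Granton: Granton wins 11–2.
Only Granton has no losses; Granton is the Condorcet winner.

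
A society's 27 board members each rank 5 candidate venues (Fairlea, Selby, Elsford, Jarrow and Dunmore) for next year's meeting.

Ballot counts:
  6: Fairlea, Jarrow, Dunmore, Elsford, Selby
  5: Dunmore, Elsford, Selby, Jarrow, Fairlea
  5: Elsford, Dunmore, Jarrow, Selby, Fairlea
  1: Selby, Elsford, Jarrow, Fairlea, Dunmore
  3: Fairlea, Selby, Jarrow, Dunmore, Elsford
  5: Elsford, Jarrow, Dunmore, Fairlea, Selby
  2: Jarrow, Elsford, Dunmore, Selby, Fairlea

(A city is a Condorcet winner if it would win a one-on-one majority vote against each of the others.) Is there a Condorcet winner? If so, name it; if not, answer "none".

Check each pair by majority over 27 ballots:
Fairlea vs Selby: Fairlea is ranked higher on 6+3+5 = 14 ballots, Selby on 13. Fairlea wins 14–13.
Fairlea vs Elsford: Fairlea is ranked higher on 6+3 = 9 ballots, Elsford on 18. Elsford wins 18–9.
Fairlea vs Jarrow: 9 to 18, Jarrow.
Fairlea vs Dunmore: Fairlea is ranked higher on 6+1+3 = 10 ballots, Dunmore on 17. Dunmore wins 17–10.
Selby vs Elsford: 4 to 23, Elsford.
Selby vs Jarrow: 5+1+3 = 9 for Selby, 18 for Jarrow — Jarrow by 18–9.
Selby vs Dunmore: Selby preferred on 1+3 = 4 ballots; Dunmore wins 23–4.
Elsford vs Jarrow: Elsford preferred on 5+5+1+5 = 16 ballots; Elsford wins 16–11.
Elsford vs Dunmore: Elsford preferred on 5+1+5+2 = 13 ballots; Dunmore wins 14–13.
Jarrow vs Dunmore: Jarrow preferred on 6+1+3+5+2 = 17 ballots; Jarrow wins 17–10.
No city is unbeaten: Fairlea loses to Elsford; Selby loses to Fairlea; Elsford loses to Dunmore; Jarrow loses to Elsford; Dunmore loses to Jarrow. In particular Elsford beats Jarrow beats Dunmore beats Elsford is a majority cycle — no Condorcet winner exists.

none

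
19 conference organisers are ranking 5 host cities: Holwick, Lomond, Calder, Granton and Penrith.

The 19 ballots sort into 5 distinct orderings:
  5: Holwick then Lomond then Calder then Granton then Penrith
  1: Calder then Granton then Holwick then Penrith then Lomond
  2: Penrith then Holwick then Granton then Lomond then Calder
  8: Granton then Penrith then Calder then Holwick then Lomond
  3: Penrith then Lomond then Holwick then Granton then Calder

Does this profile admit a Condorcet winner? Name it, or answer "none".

Pairwise majorities:
Holwick vs Lomond: Holwick, 16–3.
Holwick–Calder: Holwick 10–9.
Holwick vs Granton: Holwick, 10–9.
Holwick vs Penrith: Penrith wins 13–6.
Lomond–Calder: Lomond 10–9.
Lomond–Granton: Granton 11–8.
Lomond–Penrith: Penrith 14–5.
Calder vs Granton: Granton wins 13–6.
Calder vs Penrith: Penrith, 13–6.
Granton–Penrith: Granton 14–5.
No city is unbeaten: Holwick loses to Penrith; Lomond loses to Holwick; Calder loses to Holwick; Granton loses to Holwick; Penrith loses to Granton. In particular Holwick > Granton > Penrith > Holwick is a majority cycle — no Condorcet winner exists.

none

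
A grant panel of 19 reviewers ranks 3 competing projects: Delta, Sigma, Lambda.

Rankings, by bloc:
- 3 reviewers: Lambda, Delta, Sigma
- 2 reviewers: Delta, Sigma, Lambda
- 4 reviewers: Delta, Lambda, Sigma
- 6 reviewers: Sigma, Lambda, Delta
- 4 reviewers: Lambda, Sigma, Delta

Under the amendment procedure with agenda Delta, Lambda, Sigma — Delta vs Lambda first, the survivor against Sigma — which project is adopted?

Round 1: Delta vs Lambda — 6–13, Lambda advances.
Round 2: Lambda vs Sigma — 11–8, Lambda advances.
Lambda survives the agenda.

Lambda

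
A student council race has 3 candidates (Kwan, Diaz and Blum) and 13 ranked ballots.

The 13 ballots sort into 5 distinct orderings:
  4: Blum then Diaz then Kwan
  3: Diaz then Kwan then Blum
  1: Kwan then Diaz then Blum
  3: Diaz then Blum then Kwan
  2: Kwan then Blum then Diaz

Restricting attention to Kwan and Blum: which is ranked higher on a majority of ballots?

Blum

Ballots ranking Kwan above Blum: 3 + 1 + 2 = 6.
Ballots ranking Blum above Kwan: 13 − 6 = 7.
Blum wins the head-to-head 7–6.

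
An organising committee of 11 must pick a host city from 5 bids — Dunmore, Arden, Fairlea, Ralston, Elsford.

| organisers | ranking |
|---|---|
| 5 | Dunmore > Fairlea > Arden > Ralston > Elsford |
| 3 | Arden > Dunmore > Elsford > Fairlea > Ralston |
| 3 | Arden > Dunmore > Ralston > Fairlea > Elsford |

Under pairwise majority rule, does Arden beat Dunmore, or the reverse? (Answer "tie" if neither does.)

Ballots ranking Arden above Dunmore: 3 + 3 = 6.
Ballots ranking Dunmore above Arden: 11 − 6 = 5.
Arden wins the head-to-head 6–5.

Arden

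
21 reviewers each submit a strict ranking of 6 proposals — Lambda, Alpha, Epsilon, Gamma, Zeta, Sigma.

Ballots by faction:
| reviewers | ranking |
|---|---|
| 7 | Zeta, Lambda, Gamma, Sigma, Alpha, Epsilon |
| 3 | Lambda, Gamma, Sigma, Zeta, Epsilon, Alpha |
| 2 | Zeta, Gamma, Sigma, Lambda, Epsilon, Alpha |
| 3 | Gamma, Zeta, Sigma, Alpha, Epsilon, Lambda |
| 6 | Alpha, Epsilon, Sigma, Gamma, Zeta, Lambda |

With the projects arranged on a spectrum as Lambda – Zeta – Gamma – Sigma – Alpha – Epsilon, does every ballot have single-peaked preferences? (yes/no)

Axis positions: Lambda=1, Zeta=2, Gamma=3, Sigma=4, Alpha=5, Epsilon=6.
Faction 1 (peak Zeta at position 2): ranking walks positions 2-1-3-4-5-6, expanding outward from the peak — single-peaked.
Faction 2: ranking walks positions 1-3-4-2-6-5; Gamma is ranked above Zeta even though Zeta lies between Gamma and the peak Lambda on the axis — preferences dip and rise again. Not single-peaked.
Faction 3: ranking walks positions 2-3-4-1-6-5; Epsilon is ranked above Alpha even though Alpha lies between Epsilon and the peak Zeta on the axis — preferences dip and rise again. Not single-peaked.
Faction 4 (peak Gamma at position 3): ranking walks positions 3-2-4-5-6-1, expanding outward from the peak — single-peaked.
Faction 5 (peak Alpha at position 5): ranking walks positions 5-6-4-3-2-1, expanding outward from the peak — single-peaked.
Faction 2 violates single-peakedness, so the profile is not single-peaked on this axis.

no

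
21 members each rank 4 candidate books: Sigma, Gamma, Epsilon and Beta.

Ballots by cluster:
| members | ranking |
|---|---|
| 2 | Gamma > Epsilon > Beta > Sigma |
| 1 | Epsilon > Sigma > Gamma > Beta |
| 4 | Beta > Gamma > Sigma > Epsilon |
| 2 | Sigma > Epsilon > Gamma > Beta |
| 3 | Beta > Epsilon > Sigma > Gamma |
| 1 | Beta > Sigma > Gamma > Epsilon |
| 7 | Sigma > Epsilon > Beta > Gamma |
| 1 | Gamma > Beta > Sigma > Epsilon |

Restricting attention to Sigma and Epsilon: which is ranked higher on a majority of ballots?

Sigma

Ballots ranking Sigma above Epsilon: 4 + 2 + 1 + 7 + 1 = 15.
Ballots ranking Epsilon above Sigma: 21 − 15 = 6.
Sigma wins the head-to-head 15–6.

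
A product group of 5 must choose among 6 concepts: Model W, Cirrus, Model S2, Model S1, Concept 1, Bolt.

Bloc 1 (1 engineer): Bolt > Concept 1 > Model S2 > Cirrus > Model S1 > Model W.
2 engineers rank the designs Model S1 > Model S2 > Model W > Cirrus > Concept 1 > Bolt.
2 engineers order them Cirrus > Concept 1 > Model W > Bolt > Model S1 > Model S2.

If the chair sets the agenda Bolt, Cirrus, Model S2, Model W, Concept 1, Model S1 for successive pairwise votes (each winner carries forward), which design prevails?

Round 1: Bolt vs Cirrus — 1–4, Cirrus advances.
Round 2: Cirrus vs Model S2 — 2–3, Model S2 advances.
Round 3: Model S2 vs Model W — 3–2, Model S2 advances.
Round 4: Model S2 vs Concept 1 — 2–3, Concept 1 advances.
Round 5: Concept 1 vs Model S1 — 3–2, Concept 1 advances.
The agenda winner is Concept 1.

Concept 1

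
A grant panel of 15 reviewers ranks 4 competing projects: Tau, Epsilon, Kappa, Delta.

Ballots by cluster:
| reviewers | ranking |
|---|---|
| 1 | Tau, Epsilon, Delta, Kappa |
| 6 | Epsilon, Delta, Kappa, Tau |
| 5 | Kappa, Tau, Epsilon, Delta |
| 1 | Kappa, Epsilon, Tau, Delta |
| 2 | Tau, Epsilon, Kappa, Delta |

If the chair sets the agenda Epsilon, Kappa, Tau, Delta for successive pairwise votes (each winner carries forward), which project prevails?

Tau

Round 1: Epsilon vs Kappa — 9–6, Epsilon advances.
Round 2: Epsilon vs Tau — 7–8, Tau advances.
Round 3: Tau vs Delta — 9–6, Tau advances.
Tau survives the agenda.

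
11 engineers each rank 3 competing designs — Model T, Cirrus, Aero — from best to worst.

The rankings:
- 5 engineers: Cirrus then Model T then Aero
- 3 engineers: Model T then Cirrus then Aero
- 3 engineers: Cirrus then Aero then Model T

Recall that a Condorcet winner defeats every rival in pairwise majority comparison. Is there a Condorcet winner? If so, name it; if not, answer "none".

Pairwise majorities:
Model T vs Cirrus: Cirrus wins 8–3.
Model T vs Aero: Model T, 8–3.
Cirrus vs Aero: Cirrus wins 11–0.
Cirrus beats each of Model T, Aero — Cirrus is the Condorcet winner.

Cirrus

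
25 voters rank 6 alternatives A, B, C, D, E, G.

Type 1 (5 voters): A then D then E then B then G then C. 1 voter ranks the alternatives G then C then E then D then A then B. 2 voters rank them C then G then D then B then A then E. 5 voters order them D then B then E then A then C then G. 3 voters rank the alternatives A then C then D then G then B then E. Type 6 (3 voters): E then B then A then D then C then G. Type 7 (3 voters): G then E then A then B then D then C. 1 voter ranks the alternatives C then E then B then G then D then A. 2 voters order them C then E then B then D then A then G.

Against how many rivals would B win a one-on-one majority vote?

3

B against each rival (25 voters):
B vs A: 13 to 12, B.
B vs C: B wins 16–9.
B vs D: D wins 16–9.
B–E: E 15–10.
B vs G: B preferred on 5+5+3+1+2 = 16 ballots; B wins 16–9.
B beats A, C, G; loses to D, E — 3 pairwise wins.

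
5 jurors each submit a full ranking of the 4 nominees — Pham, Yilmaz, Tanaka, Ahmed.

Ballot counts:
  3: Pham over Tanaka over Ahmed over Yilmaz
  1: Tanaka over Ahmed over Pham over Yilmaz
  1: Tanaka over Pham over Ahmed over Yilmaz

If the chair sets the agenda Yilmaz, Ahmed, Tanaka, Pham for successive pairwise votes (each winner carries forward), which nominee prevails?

Round 1: Yilmaz vs Ahmed — 0–5, Ahmed advances.
Round 2: Ahmed vs Tanaka — 0–5, Tanaka advances.
Round 3: Tanaka vs Pham — 2–3, Pham advances.
Pham survives the agenda.

Pham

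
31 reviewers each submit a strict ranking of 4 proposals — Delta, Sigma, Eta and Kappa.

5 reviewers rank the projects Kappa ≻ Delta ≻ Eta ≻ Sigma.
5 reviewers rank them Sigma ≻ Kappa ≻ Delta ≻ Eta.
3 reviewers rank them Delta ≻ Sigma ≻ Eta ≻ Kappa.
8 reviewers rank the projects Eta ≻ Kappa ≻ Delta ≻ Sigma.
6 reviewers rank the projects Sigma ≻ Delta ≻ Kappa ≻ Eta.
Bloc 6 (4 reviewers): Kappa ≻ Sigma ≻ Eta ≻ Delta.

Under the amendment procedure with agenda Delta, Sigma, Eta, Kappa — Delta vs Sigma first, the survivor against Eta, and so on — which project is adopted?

Kappa

Round 1: Delta vs Sigma — 16–15, Delta advances.
Round 2: Delta vs Eta — 19–12, Delta advances.
Round 3: Delta vs Kappa — 9–22, Kappa advances.
The agenda winner is Kappa.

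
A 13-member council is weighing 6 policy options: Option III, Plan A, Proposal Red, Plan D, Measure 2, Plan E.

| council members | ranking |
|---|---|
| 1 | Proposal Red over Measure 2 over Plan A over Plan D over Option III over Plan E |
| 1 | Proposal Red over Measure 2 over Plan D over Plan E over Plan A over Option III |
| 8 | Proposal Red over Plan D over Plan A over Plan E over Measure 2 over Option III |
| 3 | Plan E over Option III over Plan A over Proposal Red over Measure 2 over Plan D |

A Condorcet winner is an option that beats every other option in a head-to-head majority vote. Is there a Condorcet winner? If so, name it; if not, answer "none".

Proposal Red

Pairwise majorities:
Option III–Plan A: Plan A 10–3.
Option III vs Proposal Red: Proposal Red wins 10–3.
Option III vs Plan D: Plan D wins 10–3.
Option III–Measure 2: Measure 2 10–3.
Option III vs Plan E: Plan E wins 12–1.
Plan A vs Proposal Red: Proposal Red, 10–3.
Plan A vs Plan D: Plan D wins 9–4.
Plan A–Measure 2: Plan A 11–2.
Plan A vs Plan E: Plan A wins 9–4.
Proposal Red vs Plan D: Proposal Red wins 13–0.
Proposal Red–Measure 2: Proposal Red 13–0.
Proposal Red vs Plan E: Proposal Red, 10–3.
Plan D–Measure 2: Plan D 8–5.
Plan D vs Plan E: Plan D, 10–3.
Measure 2 vs Plan E: Plan E wins 11–2.
Proposal Red beats each of Option III, Plan A, Plan D, Measure 2, Plan E — Proposal Red is the Condorcet winner.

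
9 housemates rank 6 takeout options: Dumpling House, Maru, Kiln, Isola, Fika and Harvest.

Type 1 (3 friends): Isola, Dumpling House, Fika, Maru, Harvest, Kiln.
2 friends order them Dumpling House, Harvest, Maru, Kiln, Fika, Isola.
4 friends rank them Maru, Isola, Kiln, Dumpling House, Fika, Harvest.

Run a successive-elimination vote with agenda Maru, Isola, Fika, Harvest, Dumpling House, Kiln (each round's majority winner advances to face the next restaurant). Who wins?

Round 1: Maru vs Isola — 6–3, Maru advances.
Round 2: Maru vs Fika — 6–3, Maru advances.
Round 3: Maru vs Harvest — 7–2, Maru advances.
Round 4: Maru vs Dumpling House — 4–5, Dumpling House advances.
Round 5: Dumpling House vs Kiln — 5–4, Dumpling House advances.
Dumpling House survives the agenda.

Dumpling House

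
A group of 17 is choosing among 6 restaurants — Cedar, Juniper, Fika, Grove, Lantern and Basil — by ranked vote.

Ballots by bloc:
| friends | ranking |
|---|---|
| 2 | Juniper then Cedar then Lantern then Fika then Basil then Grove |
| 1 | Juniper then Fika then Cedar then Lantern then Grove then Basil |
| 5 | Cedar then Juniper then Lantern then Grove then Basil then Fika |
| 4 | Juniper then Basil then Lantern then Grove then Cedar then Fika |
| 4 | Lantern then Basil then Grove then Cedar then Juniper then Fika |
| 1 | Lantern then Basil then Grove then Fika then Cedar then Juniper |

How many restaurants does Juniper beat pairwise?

Juniper against each rival (17 friends):
Juniper vs Cedar: 7 to 10, Cedar.
Juniper vs Fika: Juniper wins 16–1.
Juniper vs Grove: 12 to 5, Juniper.
Juniper vs Lantern: 2+1+5+4 = 12 for Juniper, 5 for Lantern — Juniper by 12–5.
Juniper–Basil: Juniper 12–5.
Juniper beats Fika, Grove, Lantern, Basil; loses to Cedar — 4 pairwise wins.

4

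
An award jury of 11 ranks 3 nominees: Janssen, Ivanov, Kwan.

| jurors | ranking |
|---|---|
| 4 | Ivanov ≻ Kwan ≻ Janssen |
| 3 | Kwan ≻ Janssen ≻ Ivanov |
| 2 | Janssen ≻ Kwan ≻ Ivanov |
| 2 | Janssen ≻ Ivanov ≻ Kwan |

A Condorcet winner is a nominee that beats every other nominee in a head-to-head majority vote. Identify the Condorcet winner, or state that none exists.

Pairwise majorities:
Janssen vs Ivanov: Janssen wins 7–4.
Janssen vs Kwan: Janssen is ranked higher on 2+2 = 4 ballots, Kwan on 7. Kwan wins 7–4.
Ivanov vs Kwan: Ivanov, 6–5.
Every nominee loses at least once (Janssen loses to Kwan; Ivanov loses to Janssen; Kwan loses to Ivanov). The majority relation contains the cycle Janssen > Ivanov > Kwan > Janssen, so there is no Condorcet winner.

none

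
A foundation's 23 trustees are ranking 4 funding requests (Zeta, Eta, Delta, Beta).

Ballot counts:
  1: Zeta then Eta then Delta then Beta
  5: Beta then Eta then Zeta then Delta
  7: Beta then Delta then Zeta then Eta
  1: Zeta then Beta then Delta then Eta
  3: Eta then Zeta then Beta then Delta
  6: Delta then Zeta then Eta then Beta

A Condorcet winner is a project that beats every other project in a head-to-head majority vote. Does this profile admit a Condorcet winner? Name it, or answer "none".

Beta

Head-to-head results (23 reviewers):
Zeta vs Eta: 1+7+1+6 = 15 for Zeta, 8 for Eta — Zeta by 15–8.
Zeta vs Delta: 1+5+1+3 = 10 for Zeta, 13 for Delta — Delta by 13–10.
Zeta vs Beta: Zeta preferred on 1+1+3+6 = 11 ballots; Beta wins 12–11.
Eta vs Delta: Delta wins 14–9.
Eta vs Beta: Beta, 13–10.
Delta vs Beta: Beta, 16–7.
Beta defeats every rival head-to-head and is the Condorcet winner.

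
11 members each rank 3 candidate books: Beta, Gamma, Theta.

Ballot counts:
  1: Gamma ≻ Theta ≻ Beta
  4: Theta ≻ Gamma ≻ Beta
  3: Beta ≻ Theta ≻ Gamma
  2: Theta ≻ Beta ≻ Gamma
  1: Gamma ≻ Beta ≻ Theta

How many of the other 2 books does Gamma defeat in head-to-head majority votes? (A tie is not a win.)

1

Gamma against each rival (11 members):
Gamma vs Beta: Gamma, 6–5.
Gamma–Theta: Theta 9–2.
Gamma beats Beta; loses to Theta — 1 pairwise win.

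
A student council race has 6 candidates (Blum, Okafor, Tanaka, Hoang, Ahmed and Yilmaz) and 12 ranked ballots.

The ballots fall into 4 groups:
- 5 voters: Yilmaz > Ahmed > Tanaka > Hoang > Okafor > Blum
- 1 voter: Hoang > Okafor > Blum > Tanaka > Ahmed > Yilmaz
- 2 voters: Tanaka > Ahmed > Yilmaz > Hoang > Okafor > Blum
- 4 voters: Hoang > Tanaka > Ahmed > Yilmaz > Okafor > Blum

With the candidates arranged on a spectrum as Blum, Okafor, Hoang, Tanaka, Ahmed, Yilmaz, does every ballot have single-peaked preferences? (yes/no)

Axis positions: Blum=1, Okafor=2, Hoang=3, Tanaka=4, Ahmed=5, Yilmaz=6.
Group 1 (peak Yilmaz at position 6): ranking walks positions 6-5-4-3-2-1, expanding outward from the peak — single-peaked.
Group 2 (peak Hoang at position 3): ranking walks positions 3-2-1-4-5-6, expanding outward from the peak — single-peaked.
Group 3 (peak Tanaka at position 4): ranking walks positions 4-5-6-3-2-1, expanding outward from the peak — single-peaked.
Group 4 (peak Hoang at position 3): ranking walks positions 3-4-5-6-2-1, expanding outward from the peak — single-peaked.
Every ranking is single-peaked on this axis.

yes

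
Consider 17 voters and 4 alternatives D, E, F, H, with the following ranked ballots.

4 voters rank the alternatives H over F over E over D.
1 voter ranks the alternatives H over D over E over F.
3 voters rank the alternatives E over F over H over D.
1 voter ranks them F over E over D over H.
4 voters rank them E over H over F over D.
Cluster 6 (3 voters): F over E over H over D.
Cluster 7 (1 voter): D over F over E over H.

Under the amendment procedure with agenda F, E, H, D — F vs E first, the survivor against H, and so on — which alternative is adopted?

H

Round 1: F vs E — 9–8, F advances.
Round 2: F vs H — 8–9, H advances.
Round 3: H vs D — 15–2, H advances.
H survives the agenda.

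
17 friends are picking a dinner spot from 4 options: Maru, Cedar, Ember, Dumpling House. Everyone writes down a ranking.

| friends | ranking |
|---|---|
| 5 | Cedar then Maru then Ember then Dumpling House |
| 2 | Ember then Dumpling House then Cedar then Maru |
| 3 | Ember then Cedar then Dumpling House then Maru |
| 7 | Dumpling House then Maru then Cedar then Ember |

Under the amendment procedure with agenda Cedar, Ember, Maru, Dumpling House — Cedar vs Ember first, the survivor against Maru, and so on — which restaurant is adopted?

Dumpling House

Round 1: Cedar vs Ember — 12–5, Cedar advances.
Round 2: Cedar vs Maru — 10–7, Cedar advances.
Round 3: Cedar vs Dumpling House — 8–9, Dumpling House advances.
The agenda winner is Dumpling House.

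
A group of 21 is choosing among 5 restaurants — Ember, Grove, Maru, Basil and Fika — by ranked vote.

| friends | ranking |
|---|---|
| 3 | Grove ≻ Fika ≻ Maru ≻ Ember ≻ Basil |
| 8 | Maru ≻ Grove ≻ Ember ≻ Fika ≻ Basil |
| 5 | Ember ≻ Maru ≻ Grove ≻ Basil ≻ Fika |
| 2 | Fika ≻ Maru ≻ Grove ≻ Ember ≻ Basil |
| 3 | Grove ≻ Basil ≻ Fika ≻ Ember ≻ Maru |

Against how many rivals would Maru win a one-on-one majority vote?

Maru against each rival (21 friends):
Maru vs Ember: Maru is ranked higher on 3+8+2 = 13 ballots, Ember on 8. Maru wins 13–8.
Maru vs Grove: Maru preferred on 8+5+2 = 15 ballots; Maru wins 15–6.
Maru vs Basil: 3+8+5+2 = 18 for Maru, 3 for Basil — Maru by 18–3.
Maru vs Fika: 13 to 8, Maru.
Maru beats Ember, Grove, Basil, Fika — 4 pairwise wins.

4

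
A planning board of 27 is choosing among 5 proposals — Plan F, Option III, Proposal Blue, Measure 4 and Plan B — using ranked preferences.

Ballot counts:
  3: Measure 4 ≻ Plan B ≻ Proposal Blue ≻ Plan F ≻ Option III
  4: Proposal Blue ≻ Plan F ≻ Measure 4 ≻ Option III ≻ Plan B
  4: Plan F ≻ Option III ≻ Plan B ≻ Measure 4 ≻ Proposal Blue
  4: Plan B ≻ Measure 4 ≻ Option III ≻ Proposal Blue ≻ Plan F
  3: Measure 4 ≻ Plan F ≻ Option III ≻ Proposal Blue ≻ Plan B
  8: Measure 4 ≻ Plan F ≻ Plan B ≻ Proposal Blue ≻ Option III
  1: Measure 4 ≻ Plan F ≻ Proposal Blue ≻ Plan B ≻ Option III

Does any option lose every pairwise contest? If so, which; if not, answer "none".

Option III

Pairwise majorities:
Plan F–Option III: Plan F 23–4.
Plan F vs Proposal Blue: Plan F is ranked higher on 4+3+8+1 = 16 ballots, Proposal Blue on 11. Plan F wins 16–11.
Plan F vs Measure 4: Plan F preferred on 4+4 = 8 ballots; Measure 4 wins 19–8.
Plan F vs Plan B: Plan F wins 20–7.
Option III vs Proposal Blue: Proposal Blue wins 16–11.
Option III vs Measure 4: Option III preferred on 4 ballots; Measure 4 wins 23–4.
Option III vs Plan B: 4+4+3 = 11 for Option III, 16 for Plan B — Plan B by 16–11.
Proposal Blue–Measure 4: Measure 4 23–4.
Proposal Blue vs Plan B: Plan B, 19–8.
Measure 4 vs Plan B: Measure 4 preferred on 3+4+3+8+1 = 19 ballots; Measure 4 wins 19–8.
Option III loses to every other option — it is the Condorcet loser.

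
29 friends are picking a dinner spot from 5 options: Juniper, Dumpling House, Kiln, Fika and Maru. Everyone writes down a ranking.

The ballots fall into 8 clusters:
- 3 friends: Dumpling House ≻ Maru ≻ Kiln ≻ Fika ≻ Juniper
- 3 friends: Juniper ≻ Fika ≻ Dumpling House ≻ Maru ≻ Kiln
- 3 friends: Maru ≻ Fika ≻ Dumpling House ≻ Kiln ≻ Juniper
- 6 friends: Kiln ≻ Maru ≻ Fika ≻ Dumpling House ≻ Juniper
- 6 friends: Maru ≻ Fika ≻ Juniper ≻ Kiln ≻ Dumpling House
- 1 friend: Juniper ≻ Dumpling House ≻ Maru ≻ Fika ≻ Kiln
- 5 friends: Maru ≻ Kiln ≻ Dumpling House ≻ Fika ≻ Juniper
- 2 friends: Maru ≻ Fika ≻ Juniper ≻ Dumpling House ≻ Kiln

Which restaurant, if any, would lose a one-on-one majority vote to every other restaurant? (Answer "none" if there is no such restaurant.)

Juniper

Pairwise majorities:
Juniper vs Dumpling House: 3+6+1+2 = 12 for Juniper, 17 for Dumpling House — Dumpling House by 17–12.
Juniper vs Kiln: Juniper is ranked higher on 3+6+1+2 = 12 ballots, Kiln on 17. Kiln wins 17–12.
Juniper vs Fika: Juniper preferred on 3+1 = 4 ballots; Fika wins 25–4.
Juniper vs Maru: Maru, 25–4.
Dumpling House vs Kiln: Dumpling House preferred on 3+3+3+1+2 = 12 ballots; Kiln wins 17–12.
Dumpling House–Fika: Fika 20–9.
Dumpling House vs Maru: Maru wins 22–7.
Kiln vs Fika: Fika wins 15–14.
Kiln vs Maru: Kiln preferred on 6 ballots; Maru wins 23–6.
Fika vs Maru: Maru, 26–3.
Juniper is beaten in every head-to-head and is the Condorcet loser.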